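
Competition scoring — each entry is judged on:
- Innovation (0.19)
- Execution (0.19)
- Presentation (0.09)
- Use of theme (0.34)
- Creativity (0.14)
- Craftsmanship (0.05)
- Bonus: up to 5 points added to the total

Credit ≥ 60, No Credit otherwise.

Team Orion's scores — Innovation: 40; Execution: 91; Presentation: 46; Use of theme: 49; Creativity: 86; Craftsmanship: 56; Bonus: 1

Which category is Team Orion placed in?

Weighted total:
  Innovation 40 × 0.19 = 7.6
  Execution 91 × 0.19 = 17.29
  Presentation 46 × 0.09 = 4.14
  Use of theme 49 × 0.34 = 16.66
  Creativity 86 × 0.14 = 12.04
  Craftsmanship 56 × 0.05 = 2.8
Sum = 60.53
Bonus: 60.53 + 1 = 61.53
61.53 ≥ 60 → Credit

Credit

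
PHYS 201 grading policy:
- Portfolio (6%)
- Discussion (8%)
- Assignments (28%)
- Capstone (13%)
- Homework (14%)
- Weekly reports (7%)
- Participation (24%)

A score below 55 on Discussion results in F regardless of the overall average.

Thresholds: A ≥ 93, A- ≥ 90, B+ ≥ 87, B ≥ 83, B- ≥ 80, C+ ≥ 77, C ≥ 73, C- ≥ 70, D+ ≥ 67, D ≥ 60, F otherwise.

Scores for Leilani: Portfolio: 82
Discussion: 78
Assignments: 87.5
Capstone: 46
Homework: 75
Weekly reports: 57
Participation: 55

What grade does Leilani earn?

D+

Discussion score 78 ≥ 55: minimum met.
Weighted total:
  Portfolio 82 × 0.06 = 4.92
  Discussion 78 × 0.08 = 6.24
  Assignments 87.5 × 0.28 = 24.5
  Capstone 46 × 0.13 = 5.98
  Homework 75 × 0.14 = 10.5
  Weekly reports 57 × 0.07 = 3.99
  Participation 55 × 0.24 = 13.2
Sum = 69.33
69.33 is ≥ 67 and < 70 → D+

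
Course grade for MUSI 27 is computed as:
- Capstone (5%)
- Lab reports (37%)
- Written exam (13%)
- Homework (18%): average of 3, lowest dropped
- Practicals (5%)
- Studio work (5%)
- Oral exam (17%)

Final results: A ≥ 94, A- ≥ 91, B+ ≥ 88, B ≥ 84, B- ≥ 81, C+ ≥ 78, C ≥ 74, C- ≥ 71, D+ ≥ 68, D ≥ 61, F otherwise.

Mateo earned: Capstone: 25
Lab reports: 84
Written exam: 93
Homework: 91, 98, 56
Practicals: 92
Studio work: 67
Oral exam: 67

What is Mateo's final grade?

C+

Homework: drop 56 → average of remaining 2 = 189/2 = 94.5
Weighted total:
  Capstone 25 × 0.05 = 1.25
  Lab reports 84 × 0.37 = 31.08
  Written exam 93 × 0.13 = 12.09
  Homework 94.5 × 0.18 = 17.01
  Practicals 92 × 0.05 = 4.6
  Studio work 67 × 0.05 = 3.35
  Oral exam 67 × 0.17 = 11.39
Sum = 80.77
80.77 is ≥ 78 and < 81 → C+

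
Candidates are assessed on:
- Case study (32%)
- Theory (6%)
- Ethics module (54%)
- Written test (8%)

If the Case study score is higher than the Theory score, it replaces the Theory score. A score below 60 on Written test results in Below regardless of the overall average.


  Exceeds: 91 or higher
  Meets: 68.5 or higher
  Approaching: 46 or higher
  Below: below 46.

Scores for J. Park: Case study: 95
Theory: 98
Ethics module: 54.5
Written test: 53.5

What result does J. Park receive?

Below

Case study (95) ≤ Theory (98), so Theory stays at 98.
Written test score 53.5 < 60: minimum not met.
Weighted total:
  Case study 95 × 0.32 = 30.4
  Theory 98 × 0.06 = 5.88
  Ethics module 54.5 × 0.54 = 29.43
  Written test 53.5 × 0.08 = 4.28
Sum = 69.99
Because the Written test minimum was not met, the result is Below.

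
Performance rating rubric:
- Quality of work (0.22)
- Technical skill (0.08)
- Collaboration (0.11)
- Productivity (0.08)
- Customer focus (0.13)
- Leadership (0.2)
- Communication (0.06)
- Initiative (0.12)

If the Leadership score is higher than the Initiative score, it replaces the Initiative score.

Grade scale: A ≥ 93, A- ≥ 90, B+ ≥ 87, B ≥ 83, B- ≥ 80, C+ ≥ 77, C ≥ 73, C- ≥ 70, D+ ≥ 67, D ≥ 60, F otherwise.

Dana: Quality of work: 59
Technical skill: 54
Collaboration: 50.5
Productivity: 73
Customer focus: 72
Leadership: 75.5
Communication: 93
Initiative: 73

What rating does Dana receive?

Leadership (75.5) > Initiative (73), so Initiative counts as 75.5.
Weighted total:
  Quality of work 59 × 0.22 = 12.98
  Technical skill 54 × 0.08 = 4.32
  Collaboration 50.5 × 0.11 = 5.555
  Productivity 73 × 0.08 = 5.84
  Customer focus 72 × 0.13 = 9.36
  Leadership 75.5 × 0.2 = 15.1
  Communication 93 × 0.06 = 5.58
  Initiative 75.5 × 0.12 = 9.06
Sum = 67.795
67.795 is ≥ 67 and < 70 → D+

D+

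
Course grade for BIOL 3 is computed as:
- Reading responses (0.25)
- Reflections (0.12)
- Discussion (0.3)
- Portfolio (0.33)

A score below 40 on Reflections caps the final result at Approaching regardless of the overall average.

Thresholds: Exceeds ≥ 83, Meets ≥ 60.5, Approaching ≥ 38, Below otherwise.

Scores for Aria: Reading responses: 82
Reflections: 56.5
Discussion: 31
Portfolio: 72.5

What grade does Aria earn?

Meets

Reflections score 56.5 ≥ 40: minimum met.
Weighted total:
  Reading responses 82 × 0.25 = 20.5
  Reflections 56.5 × 0.12 = 6.78
  Discussion 31 × 0.3 = 9.3
  Portfolio 72.5 × 0.33 = 23.925
Sum = 60.505
60.505 is ≥ 60.5 and < 83 → Meets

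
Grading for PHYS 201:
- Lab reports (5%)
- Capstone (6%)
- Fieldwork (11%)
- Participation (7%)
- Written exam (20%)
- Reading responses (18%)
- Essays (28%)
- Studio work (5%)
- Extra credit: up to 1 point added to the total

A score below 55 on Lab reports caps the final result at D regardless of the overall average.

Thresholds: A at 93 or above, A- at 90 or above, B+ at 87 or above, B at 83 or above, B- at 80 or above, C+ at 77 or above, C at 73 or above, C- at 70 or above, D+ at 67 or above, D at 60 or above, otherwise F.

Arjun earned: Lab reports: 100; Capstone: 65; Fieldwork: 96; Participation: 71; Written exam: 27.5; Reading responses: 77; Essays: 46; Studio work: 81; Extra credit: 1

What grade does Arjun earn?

Lab reports score 100 ≥ 55: minimum met.
Weighted total:
  Lab reports 100 × 0.05 = 5
  Capstone 65 × 0.06 = 3.9
  Fieldwork 96 × 0.11 = 10.56
  Participation 71 × 0.07 = 4.97
  Written exam 27.5 × 0.2 = 5.5
  Reading responses 77 × 0.18 = 13.86
  Essays 46 × 0.28 = 12.88
  Studio work 81 × 0.05 = 4.05
Sum = 60.72
Extra credit: 60.72 + 1 = 61.72
61.72 is ≥ 60 and < 67 → D

D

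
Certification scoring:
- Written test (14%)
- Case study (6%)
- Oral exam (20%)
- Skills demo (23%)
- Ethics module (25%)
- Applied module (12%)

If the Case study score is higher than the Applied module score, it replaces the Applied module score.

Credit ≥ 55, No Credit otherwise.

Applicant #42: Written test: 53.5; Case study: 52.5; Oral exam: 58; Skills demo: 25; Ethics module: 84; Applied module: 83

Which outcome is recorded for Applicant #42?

Case study (52.5) ≤ Applied module (83), so Applied module stays at 83.
Weighted total:
  Written test 53.5 × 0.14 = 7.49
  Case study 52.5 × 0.06 = 3.15
  Oral exam 58 × 0.2 = 11.6
  Skills demo 25 × 0.23 = 5.75
  Ethics module 84 × 0.25 = 21
  Applied module 83 × 0.12 = 9.96
Sum = 58.95
58.95 ≥ 55 → Credit

Credit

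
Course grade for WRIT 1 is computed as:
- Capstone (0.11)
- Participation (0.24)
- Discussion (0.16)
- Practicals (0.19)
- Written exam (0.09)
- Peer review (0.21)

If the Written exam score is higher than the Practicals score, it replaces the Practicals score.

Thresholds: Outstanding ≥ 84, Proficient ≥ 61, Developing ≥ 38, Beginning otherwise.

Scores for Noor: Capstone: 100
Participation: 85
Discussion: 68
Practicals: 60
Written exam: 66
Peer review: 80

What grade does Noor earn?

Proficient

Written exam (66) > Practicals (60), so Practicals counts as 66.
Weighted total:
  Capstone 100 × 0.11 = 11
  Participation 85 × 0.24 = 20.4
  Discussion 68 × 0.16 = 10.88
  Practicals 66 × 0.19 = 12.54
  Written exam 66 × 0.09 = 5.94
  Peer review 80 × 0.21 = 16.8
Sum = 77.56
77.56 is ≥ 61 and < 84 → Proficient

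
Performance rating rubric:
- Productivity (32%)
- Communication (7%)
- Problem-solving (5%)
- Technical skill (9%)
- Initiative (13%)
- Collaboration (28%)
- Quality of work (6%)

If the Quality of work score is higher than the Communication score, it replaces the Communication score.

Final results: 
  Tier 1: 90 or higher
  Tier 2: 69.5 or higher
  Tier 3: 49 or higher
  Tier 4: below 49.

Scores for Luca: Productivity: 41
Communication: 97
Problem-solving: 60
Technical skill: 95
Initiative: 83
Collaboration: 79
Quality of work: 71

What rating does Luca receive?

Tier 3

Quality of work (71) ≤ Communication (97), so Communication stays at 97.
Weighted total:
  Productivity 41 × 0.32 = 13.12
  Communication 97 × 0.07 = 6.79
  Problem-solving 60 × 0.05 = 3
  Technical skill 95 × 0.09 = 8.55
  Initiative 83 × 0.13 = 10.79
  Collaboration 79 × 0.28 = 22.12
  Quality of work 71 × 0.06 = 4.26
Sum = 68.63
68.63 is ≥ 49 and < 69.5 → Tier 3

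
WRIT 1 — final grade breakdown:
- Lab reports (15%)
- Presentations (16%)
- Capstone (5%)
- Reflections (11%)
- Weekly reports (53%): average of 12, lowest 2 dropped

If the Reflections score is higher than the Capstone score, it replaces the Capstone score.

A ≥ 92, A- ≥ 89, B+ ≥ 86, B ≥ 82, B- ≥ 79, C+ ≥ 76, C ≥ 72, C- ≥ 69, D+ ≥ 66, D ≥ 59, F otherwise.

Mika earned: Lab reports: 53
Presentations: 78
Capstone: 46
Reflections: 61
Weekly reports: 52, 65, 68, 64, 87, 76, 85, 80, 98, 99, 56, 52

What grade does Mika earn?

Weekly reports: drop 52, 52 → average of remaining 10 = 778/10 = 77.8
Reflections (61) > Capstone (46), so Capstone counts as 61.
Weighted total:
  Lab reports 53 × 0.15 = 7.95
  Presentations 78 × 0.16 = 12.48
  Capstone 61 × 0.05 = 3.05
  Reflections 61 × 0.11 = 6.71
  Weekly reports 77.8 × 0.53 = 41.234
Sum = 71.424
71.424 is ≥ 69 and < 72 → C-

C-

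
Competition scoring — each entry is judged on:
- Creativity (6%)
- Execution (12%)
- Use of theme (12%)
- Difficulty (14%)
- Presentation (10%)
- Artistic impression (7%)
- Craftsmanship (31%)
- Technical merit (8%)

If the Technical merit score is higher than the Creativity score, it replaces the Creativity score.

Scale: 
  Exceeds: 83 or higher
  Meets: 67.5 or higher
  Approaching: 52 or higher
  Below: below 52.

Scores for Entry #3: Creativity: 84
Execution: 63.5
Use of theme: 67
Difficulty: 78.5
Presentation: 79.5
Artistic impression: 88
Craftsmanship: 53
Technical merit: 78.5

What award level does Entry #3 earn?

Meets

Technical merit (78.5) ≤ Creativity (84), so Creativity stays at 84.
Weighted total:
  Creativity 84 × 0.06 = 5.04
  Execution 63.5 × 0.12 = 7.62
  Use of theme 67 × 0.12 = 8.04
  Difficulty 78.5 × 0.14 = 10.99
  Presentation 79.5 × 0.1 = 7.95
  Artistic impression 88 × 0.07 = 6.16
  Craftsmanship 53 × 0.31 = 16.43
  Technical merit 78.5 × 0.08 = 6.28
Sum = 68.51
68.51 is ≥ 67.5 and < 83 → Meets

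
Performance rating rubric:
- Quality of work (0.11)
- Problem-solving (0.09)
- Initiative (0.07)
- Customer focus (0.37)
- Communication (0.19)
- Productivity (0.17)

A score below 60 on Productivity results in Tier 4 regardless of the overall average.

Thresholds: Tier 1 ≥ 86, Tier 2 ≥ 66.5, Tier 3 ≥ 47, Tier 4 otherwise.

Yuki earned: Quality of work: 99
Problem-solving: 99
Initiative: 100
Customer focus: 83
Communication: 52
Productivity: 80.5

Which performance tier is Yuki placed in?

Productivity score 80.5 ≥ 60: minimum met.
Weighted total:
  Quality of work 99 × 0.11 = 10.89
  Problem-solving 99 × 0.09 = 8.91
  Initiative 100 × 0.07 = 7
  Customer focus 83 × 0.37 = 30.71
  Communication 52 × 0.19 = 9.88
  Productivity 80.5 × 0.17 = 13.685
Sum = 81.075
81.075 is ≥ 66.5 and < 86 → Tier 2

Tier 2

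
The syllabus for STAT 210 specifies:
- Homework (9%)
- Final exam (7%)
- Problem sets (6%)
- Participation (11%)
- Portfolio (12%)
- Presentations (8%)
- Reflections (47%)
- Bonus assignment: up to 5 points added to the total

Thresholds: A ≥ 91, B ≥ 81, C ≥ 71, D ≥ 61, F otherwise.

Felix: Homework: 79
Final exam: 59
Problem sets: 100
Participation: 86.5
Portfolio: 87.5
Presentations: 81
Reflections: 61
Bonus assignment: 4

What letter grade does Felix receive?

C

Weighted total:
  Homework 79 × 0.09 = 7.11
  Final exam 59 × 0.07 = 4.13
  Problem sets 100 × 0.06 = 6
  Participation 86.5 × 0.11 = 9.515
  Portfolio 87.5 × 0.12 = 10.5
  Presentations 81 × 0.08 = 6.48
  Reflections 61 × 0.47 = 28.67
Sum = 72.405
Bonus assignment: 72.405 + 4 = 76.405
76.405 is ≥ 71 and < 81 → C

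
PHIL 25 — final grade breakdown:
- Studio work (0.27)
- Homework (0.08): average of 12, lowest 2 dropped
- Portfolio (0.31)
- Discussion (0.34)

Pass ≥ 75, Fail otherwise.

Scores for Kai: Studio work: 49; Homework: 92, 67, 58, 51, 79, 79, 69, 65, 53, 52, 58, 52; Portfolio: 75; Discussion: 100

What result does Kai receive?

Homework: drop 51, 52 → average of remaining 10 = 672/10 = 67.2
Weighted total:
  Studio work 49 × 0.27 = 13.23
  Homework 67.2 × 0.08 = 5.376
  Portfolio 75 × 0.31 = 23.25
  Discussion 100 × 0.34 = 34
Sum = 75.856
75.856 ≥ 75 → Pass

Pass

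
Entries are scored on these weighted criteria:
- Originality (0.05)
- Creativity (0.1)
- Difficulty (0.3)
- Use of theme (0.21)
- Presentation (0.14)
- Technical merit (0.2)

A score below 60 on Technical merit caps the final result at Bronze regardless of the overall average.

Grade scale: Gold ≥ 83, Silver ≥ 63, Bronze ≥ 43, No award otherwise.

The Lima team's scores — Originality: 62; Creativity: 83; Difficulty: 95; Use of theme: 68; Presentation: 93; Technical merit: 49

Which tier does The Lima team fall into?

Bronze

Technical merit score 49 < 60: minimum not met.
Weighted total:
  Originality 62 × 0.05 = 3.1
  Creativity 83 × 0.1 = 8.3
  Difficulty 95 × 0.3 = 28.5
  Use of theme 68 × 0.21 = 14.28
  Presentation 93 × 0.14 = 13.02
  Technical merit 49 × 0.2 = 9.8
Sum = 77
77 would be Silver; cap at Bronze applies → Bronze.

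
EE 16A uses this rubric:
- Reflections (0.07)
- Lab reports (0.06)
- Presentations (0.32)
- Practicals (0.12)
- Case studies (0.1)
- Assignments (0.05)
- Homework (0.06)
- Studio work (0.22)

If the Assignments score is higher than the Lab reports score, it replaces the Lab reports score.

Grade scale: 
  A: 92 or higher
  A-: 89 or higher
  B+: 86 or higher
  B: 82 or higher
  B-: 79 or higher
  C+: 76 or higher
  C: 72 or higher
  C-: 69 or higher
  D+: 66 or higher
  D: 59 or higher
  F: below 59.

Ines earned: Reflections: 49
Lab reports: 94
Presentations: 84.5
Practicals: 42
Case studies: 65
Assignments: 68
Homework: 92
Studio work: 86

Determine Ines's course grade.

C

Assignments (68) ≤ Lab reports (94), so Lab reports stays at 94.
Weighted total:
  Reflections 49 × 0.07 = 3.43
  Lab reports 94 × 0.06 = 5.64
  Presentations 84.5 × 0.32 = 27.04
  Practicals 42 × 0.12 = 5.04
  Case studies 65 × 0.1 = 6.5
  Assignments 68 × 0.05 = 3.4
  Homework 92 × 0.06 = 5.52
  Studio work 86 × 0.22 = 18.92
Sum = 75.49
75.49 is ≥ 72 and < 76 → C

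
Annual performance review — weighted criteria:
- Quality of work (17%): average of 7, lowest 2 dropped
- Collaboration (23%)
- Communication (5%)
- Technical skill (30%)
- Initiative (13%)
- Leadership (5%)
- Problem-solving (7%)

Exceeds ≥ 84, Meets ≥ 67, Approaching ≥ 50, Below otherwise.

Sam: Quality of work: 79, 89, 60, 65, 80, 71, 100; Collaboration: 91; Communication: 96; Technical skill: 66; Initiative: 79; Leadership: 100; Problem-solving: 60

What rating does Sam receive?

Quality of work: drop 60, 65 → average of remaining 5 = 419/5 = 83.8
Weighted total:
  Quality of work 83.8 × 0.17 = 14.246
  Collaboration 91 × 0.23 = 20.93
  Communication 96 × 0.05 = 4.8
  Technical skill 66 × 0.3 = 19.8
  Initiative 79 × 0.13 = 10.27
  Leadership 100 × 0.05 = 5
  Problem-solving 60 × 0.07 = 4.2
Sum = 79.246
79.246 is ≥ 67 and < 84 → Meets

Meets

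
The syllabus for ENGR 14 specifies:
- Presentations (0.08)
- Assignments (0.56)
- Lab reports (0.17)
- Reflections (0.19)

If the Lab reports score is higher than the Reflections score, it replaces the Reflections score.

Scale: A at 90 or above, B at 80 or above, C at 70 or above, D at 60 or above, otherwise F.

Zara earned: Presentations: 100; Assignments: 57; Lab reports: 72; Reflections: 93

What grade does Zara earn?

D

Lab reports (72) ≤ Reflections (93), so Reflections stays at 93.
Weighted total:
  Presentations 100 × 0.08 = 8
  Assignments 57 × 0.56 = 31.92
  Lab reports 72 × 0.17 = 12.24
  Reflections 93 × 0.19 = 17.67
Sum = 69.83
69.83 is ≥ 60 and < 70 → D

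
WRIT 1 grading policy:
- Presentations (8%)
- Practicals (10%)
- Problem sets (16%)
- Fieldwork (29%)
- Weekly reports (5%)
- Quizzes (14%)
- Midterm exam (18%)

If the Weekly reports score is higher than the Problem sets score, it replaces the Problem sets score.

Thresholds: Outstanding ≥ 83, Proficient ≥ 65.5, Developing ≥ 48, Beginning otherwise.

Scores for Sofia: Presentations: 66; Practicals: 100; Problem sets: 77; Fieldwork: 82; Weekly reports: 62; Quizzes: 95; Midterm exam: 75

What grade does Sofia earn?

Proficient

Weekly reports (62) ≤ Problem sets (77), so Problem sets stays at 77.
Weighted total:
  Presentations 66 × 0.08 = 5.28
  Practicals 100 × 0.1 = 10
  Problem sets 77 × 0.16 = 12.32
  Fieldwork 82 × 0.29 = 23.78
  Weekly reports 62 × 0.05 = 3.1
  Quizzes 95 × 0.14 = 13.3
  Midterm exam 75 × 0.18 = 13.5
Sum = 81.28
81.28 is ≥ 65.5 and < 83 → Proficient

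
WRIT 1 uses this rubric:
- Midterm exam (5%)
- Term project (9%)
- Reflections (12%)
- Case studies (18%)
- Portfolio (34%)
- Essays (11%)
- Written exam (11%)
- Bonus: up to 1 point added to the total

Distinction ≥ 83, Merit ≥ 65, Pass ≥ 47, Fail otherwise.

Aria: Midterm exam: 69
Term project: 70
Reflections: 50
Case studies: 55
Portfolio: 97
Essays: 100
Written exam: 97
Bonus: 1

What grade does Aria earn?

Merit

Weighted total:
  Midterm exam 69 × 0.05 = 3.45
  Term project 70 × 0.09 = 6.3
  Reflections 50 × 0.12 = 6
  Case studies 55 × 0.18 = 9.9
  Portfolio 97 × 0.34 = 32.98
  Essays 100 × 0.11 = 11
  Written exam 97 × 0.11 = 10.67
Sum = 80.3
Bonus: 80.3 + 1 = 81.3
81.3 is ≥ 65 and < 83 → Merit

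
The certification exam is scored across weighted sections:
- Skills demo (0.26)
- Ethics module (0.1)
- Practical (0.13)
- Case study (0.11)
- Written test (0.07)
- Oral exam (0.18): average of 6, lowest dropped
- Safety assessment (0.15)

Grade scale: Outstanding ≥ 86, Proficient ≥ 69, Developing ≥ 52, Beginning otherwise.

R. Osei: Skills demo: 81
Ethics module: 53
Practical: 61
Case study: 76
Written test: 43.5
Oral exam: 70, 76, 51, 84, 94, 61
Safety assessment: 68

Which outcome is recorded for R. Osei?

Proficient

Oral exam: drop 51 → average of remaining 5 = 385/5 = 77
Weighted total:
  Skills demo 81 × 0.26 = 21.06
  Ethics module 53 × 0.1 = 5.3
  Practical 61 × 0.13 = 7.93
  Case study 76 × 0.11 = 8.36
  Written test 43.5 × 0.07 = 3.045
  Oral exam 77 × 0.18 = 13.86
  Safety assessment 68 × 0.15 = 10.2
Sum = 69.755
69.755 is ≥ 69 and < 86 → Proficient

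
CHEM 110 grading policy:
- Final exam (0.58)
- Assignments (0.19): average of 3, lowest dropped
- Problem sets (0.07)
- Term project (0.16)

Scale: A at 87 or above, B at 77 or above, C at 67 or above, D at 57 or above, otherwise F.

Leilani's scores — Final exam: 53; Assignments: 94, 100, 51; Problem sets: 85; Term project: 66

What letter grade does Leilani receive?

Assignments: drop 51 → average of remaining 2 = 194/2 = 97
Weighted total:
  Final exam 53 × 0.58 = 30.74
  Assignments 97 × 0.19 = 18.43
  Problem sets 85 × 0.07 = 5.95
  Term project 66 × 0.16 = 10.56
Sum = 65.68
65.68 is ≥ 57 and < 67 → D

D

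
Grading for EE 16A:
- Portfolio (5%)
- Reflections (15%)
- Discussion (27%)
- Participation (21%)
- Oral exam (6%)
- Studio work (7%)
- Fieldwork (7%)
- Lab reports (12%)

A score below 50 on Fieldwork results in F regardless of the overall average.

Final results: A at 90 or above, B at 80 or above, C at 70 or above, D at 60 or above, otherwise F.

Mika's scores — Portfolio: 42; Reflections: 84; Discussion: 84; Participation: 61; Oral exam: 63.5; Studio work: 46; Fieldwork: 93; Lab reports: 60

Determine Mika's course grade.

Fieldwork score 93 ≥ 50: minimum met.
Weighted total:
  Portfolio 42 × 0.05 = 2.1
  Reflections 84 × 0.15 = 12.6
  Discussion 84 × 0.27 = 22.68
  Participation 61 × 0.21 = 12.81
  Oral exam 63.5 × 0.06 = 3.81
  Studio work 46 × 0.07 = 3.22
  Fieldwork 93 × 0.07 = 6.51
  Lab reports 60 × 0.12 = 7.2
Sum = 70.93
70.93 is ≥ 70 and < 80 → C

C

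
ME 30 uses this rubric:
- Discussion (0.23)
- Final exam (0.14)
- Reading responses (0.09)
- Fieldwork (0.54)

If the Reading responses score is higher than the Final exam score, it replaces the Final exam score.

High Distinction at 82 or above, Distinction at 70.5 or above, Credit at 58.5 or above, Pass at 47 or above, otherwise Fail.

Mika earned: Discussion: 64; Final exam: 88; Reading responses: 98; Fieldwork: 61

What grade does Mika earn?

Reading responses (98) > Final exam (88), so Final exam counts as 98.
Weighted total:
  Discussion 64 × 0.23 = 14.72
  Final exam 98 × 0.14 = 13.72
  Reading responses 98 × 0.09 = 8.82
  Fieldwork 61 × 0.54 = 32.94
Sum = 70.2
70.2 is ≥ 58.5 and < 70.5 → Credit

Credit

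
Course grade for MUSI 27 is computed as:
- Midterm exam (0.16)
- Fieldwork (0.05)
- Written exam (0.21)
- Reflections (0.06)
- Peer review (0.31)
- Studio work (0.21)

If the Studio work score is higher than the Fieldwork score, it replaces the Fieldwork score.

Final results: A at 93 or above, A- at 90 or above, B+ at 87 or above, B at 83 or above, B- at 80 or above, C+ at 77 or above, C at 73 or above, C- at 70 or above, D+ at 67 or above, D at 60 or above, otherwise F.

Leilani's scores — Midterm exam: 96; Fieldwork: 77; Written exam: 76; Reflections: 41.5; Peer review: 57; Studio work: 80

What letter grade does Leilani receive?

C-

Studio work (80) > Fieldwork (77), so Fieldwork counts as 80.
Weighted total:
  Midterm exam 96 × 0.16 = 15.36
  Fieldwork 80 × 0.05 = 4
  Written exam 76 × 0.21 = 15.96
  Reflections 41.5 × 0.06 = 2.49
  Peer review 57 × 0.31 = 17.67
  Studio work 80 × 0.21 = 16.8
Sum = 72.28
72.28 is ≥ 70 and < 73 → C-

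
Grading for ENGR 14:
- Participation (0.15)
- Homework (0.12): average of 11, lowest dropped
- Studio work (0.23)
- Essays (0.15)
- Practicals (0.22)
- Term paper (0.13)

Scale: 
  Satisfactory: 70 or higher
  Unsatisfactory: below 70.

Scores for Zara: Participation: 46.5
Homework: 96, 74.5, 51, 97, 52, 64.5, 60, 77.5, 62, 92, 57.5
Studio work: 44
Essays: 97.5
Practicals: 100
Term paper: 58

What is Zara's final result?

Homework: drop 51 → average of remaining 10 = 733/10 = 73.3
Weighted total:
  Participation 46.5 × 0.15 = 6.975
  Homework 73.3 × 0.12 = 8.796
  Studio work 44 × 0.23 = 10.12
  Essays 97.5 × 0.15 = 14.625
  Practicals 100 × 0.22 = 22
  Term paper 58 × 0.13 = 7.54
Sum = 70.056
70.056 ≥ 70 → Satisfactory

Satisfactory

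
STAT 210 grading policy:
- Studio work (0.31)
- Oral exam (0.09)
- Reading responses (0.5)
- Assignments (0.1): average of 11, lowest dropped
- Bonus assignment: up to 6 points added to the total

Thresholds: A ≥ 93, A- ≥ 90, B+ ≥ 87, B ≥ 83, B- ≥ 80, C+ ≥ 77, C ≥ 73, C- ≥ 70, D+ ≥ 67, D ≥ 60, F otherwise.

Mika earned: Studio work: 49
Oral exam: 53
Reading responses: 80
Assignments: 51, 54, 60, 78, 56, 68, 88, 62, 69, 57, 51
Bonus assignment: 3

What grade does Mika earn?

Assignments: drop 51 → average of remaining 10 = 643/10 = 64.3
Weighted total:
  Studio work 49 × 0.31 = 15.19
  Oral exam 53 × 0.09 = 4.77
  Reading responses 80 × 0.5 = 40
  Assignments 64.3 × 0.1 = 6.43
Sum = 66.39
Bonus assignment: 66.39 + 3 = 69.39
69.39 is ≥ 67 and < 70 → D+

D+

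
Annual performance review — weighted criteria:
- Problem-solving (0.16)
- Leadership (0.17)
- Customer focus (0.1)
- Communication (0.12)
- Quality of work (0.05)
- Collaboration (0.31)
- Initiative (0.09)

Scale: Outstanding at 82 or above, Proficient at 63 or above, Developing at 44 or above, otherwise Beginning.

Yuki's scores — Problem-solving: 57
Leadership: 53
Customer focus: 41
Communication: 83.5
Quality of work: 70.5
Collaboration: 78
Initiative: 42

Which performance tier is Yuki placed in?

Weighted total:
  Problem-solving 57 × 0.16 = 9.12
  Leadership 53 × 0.17 = 9.01
  Customer focus 41 × 0.1 = 4.1
  Communication 83.5 × 0.12 = 10.02
  Quality of work 70.5 × 0.05 = 3.525
  Collaboration 78 × 0.31 = 24.18
  Initiative 42 × 0.09 = 3.78
Sum = 63.735
63.735 is ≥ 63 and < 82 → Proficient

Proficient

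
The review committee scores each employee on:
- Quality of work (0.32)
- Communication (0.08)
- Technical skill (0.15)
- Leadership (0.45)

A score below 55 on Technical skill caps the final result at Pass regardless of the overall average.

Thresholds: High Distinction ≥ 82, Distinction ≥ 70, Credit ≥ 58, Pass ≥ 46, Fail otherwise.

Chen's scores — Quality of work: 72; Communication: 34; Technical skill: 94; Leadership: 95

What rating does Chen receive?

High Distinction

Technical skill score 94 ≥ 55: minimum met.
Weighted total:
  Quality of work 72 × 0.32 = 23.04
  Communication 34 × 0.08 = 2.72
  Technical skill 94 × 0.15 = 14.1
  Leadership 95 × 0.45 = 42.75
Sum = 82.61
82.61 ≥ 82 → High Distinction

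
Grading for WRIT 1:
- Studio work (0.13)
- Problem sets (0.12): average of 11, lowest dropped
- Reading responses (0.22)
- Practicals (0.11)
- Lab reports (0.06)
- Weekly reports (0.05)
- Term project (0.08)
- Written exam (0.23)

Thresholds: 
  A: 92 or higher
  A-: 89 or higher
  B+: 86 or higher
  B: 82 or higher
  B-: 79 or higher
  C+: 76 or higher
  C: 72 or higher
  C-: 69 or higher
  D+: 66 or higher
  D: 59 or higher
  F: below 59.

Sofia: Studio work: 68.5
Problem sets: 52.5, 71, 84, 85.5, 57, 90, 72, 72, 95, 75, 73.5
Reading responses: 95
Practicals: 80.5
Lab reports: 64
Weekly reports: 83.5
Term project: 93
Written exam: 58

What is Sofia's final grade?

Problem sets: drop 52.5 → average of remaining 10 = 775/10 = 77.5
Weighted total:
  Studio work 68.5 × 0.13 = 8.905
  Problem sets 77.5 × 0.12 = 9.3
  Reading responses 95 × 0.22 = 20.9
  Practicals 80.5 × 0.11 = 8.855
  Lab reports 64 × 0.06 = 3.84
  Weekly reports 83.5 × 0.05 = 4.175
  Term project 93 × 0.08 = 7.44
  Written exam 58 × 0.23 = 13.34
Sum = 76.755
76.755 is ≥ 76 and < 79 → C+

C+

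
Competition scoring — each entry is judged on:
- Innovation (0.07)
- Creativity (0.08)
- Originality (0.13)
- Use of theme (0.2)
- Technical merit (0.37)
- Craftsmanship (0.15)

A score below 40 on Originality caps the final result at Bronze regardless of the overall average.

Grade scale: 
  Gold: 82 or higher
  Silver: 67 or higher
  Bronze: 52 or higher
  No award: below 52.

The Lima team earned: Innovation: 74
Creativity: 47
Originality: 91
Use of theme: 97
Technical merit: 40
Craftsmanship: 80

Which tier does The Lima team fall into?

Originality score 91 ≥ 40: minimum met.
Weighted total:
  Innovation 74 × 0.07 = 5.18
  Creativity 47 × 0.08 = 3.76
  Originality 91 × 0.13 = 11.83
  Use of theme 97 × 0.2 = 19.4
  Technical merit 40 × 0.37 = 14.8
  Craftsmanship 80 × 0.15 = 12
Sum = 66.97
66.97 is ≥ 52 and < 67 → Bronze

Bronze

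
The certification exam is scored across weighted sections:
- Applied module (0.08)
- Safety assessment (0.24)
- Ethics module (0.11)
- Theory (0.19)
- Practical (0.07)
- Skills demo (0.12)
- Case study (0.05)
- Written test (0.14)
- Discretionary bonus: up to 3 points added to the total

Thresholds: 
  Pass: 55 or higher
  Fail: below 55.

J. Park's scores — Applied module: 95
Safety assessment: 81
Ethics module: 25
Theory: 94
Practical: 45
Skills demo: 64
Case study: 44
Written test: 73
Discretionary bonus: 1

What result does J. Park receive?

Pass

Weighted total:
  Applied module 95 × 0.08 = 7.6
  Safety assessment 81 × 0.24 = 19.44
  Ethics module 25 × 0.11 = 2.75
  Theory 94 × 0.19 = 17.86
  Practical 45 × 0.07 = 3.15
  Skills demo 64 × 0.12 = 7.68
  Case study 44 × 0.05 = 2.2
  Written test 73 × 0.14 = 10.22
Sum = 70.9
Discretionary bonus: 70.9 + 1 = 71.9
71.9 ≥ 55 → Pass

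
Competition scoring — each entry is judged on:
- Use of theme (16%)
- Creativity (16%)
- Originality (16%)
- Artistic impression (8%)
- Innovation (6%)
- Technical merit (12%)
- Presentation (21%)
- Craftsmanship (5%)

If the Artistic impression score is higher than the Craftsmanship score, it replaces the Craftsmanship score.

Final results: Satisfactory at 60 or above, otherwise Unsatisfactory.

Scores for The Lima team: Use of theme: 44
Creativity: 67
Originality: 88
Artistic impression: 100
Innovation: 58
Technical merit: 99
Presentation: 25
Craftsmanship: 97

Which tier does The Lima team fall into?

Satisfactory

Artistic impression (100) > Craftsmanship (97), so Craftsmanship counts as 100.
Weighted total:
  Use of theme 44 × 0.16 = 7.04
  Creativity 67 × 0.16 = 10.72
  Originality 88 × 0.16 = 14.08
  Artistic impression 100 × 0.08 = 8
  Innovation 58 × 0.06 = 3.48
  Technical merit 99 × 0.12 = 11.88
  Presentation 25 × 0.21 = 5.25
  Craftsmanship 100 × 0.05 = 5
Sum = 65.45
65.45 ≥ 60 → Satisfactory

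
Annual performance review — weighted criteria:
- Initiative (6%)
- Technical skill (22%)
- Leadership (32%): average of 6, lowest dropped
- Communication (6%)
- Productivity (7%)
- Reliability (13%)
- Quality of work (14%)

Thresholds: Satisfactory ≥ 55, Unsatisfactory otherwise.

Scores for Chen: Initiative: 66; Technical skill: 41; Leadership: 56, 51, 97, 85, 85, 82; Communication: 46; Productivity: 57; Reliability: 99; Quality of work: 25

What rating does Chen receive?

Satisfactory

Leadership: drop 51 → average of remaining 5 = 405/5 = 81
Weighted total:
  Initiative 66 × 0.06 = 3.96
  Technical skill 41 × 0.22 = 9.02
  Leadership 81 × 0.32 = 25.92
  Communication 46 × 0.06 = 2.76
  Productivity 57 × 0.07 = 3.99
  Reliability 99 × 0.13 = 12.87
  Quality of work 25 × 0.14 = 3.5
Sum = 62.02
62.02 ≥ 55 → Satisfactory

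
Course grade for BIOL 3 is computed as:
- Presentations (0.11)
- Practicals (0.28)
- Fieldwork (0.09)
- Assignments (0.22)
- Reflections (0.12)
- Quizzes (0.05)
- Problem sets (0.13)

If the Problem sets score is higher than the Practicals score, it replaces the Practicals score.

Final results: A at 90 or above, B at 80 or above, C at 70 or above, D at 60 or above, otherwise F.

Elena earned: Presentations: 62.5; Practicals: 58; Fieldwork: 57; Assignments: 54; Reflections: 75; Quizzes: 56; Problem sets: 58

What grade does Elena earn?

F

Problem sets (58) ≤ Practicals (58), so Practicals stays at 58.
Weighted total:
  Presentations 62.5 × 0.11 = 6.875
  Practicals 58 × 0.28 = 16.24
  Fieldwork 57 × 0.09 = 5.13
  Assignments 54 × 0.22 = 11.88
  Reflections 75 × 0.12 = 9
  Quizzes 56 × 0.05 = 2.8
  Problem sets 58 × 0.13 = 7.54
Sum = 59.465
59.465 < 60 → F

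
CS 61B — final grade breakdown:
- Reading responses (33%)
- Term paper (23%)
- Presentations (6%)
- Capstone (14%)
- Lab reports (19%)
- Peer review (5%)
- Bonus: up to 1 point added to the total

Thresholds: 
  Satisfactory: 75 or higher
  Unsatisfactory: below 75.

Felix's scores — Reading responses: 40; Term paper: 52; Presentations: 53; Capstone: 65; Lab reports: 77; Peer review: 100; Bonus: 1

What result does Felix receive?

Weighted total:
  Reading responses 40 × 0.33 = 13.2
  Term paper 52 × 0.23 = 11.96
  Presentations 53 × 0.06 = 3.18
  Capstone 65 × 0.14 = 9.1
  Lab reports 77 × 0.19 = 14.63
  Peer review 100 × 0.05 = 5
Sum = 57.07
Bonus: 57.07 + 1 = 58.07
58.07 < 75 → Unsatisfactory

Unsatisfactory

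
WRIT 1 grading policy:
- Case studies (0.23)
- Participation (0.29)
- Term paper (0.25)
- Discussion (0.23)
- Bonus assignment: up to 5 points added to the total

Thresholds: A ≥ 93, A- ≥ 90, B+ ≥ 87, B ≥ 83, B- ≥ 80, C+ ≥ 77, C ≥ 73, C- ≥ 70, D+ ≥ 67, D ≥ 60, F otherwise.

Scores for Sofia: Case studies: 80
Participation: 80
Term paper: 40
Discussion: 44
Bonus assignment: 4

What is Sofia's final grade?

Weighted total:
  Case studies 80 × 0.23 = 18.4
  Participation 80 × 0.29 = 23.2
  Term paper 40 × 0.25 = 10
  Discussion 44 × 0.23 = 10.12
Sum = 61.72
Bonus assignment: 61.72 + 4 = 65.72
65.72 is ≥ 60 and < 67 → D

D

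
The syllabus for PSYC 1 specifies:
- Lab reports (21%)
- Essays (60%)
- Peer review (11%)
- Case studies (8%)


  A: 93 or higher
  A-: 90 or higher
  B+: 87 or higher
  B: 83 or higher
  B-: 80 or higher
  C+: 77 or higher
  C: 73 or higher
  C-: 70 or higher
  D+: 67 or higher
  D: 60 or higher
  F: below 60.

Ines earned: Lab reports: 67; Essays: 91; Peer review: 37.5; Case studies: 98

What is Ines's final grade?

B-

Weighted total:
  Lab reports 67 × 0.21 = 14.07
  Essays 91 × 0.6 = 54.6
  Peer review 37.5 × 0.11 = 4.125
  Case studies 98 × 0.08 = 7.84
Sum = 80.635
80.635 is ≥ 80 and < 83 → B-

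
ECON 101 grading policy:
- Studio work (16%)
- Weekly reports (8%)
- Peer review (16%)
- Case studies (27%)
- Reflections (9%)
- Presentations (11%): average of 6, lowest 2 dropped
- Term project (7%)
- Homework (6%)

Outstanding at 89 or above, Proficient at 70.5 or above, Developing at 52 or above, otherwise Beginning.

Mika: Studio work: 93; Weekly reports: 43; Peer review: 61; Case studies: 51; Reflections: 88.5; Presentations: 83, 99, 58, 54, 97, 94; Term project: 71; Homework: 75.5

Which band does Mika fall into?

Presentations: drop 54, 58 → average of remaining 4 = 373/4 = 93.25
Weighted total:
  Studio work 93 × 0.16 = 14.88
  Weekly reports 43 × 0.08 = 3.44
  Peer review 61 × 0.16 = 9.76
  Case studies 51 × 0.27 = 13.77
  Reflections 88.5 × 0.09 = 7.965
  Presentations 93.25 × 0.11 = 10.2575
  Term project 71 × 0.07 = 4.97
  Homework 75.5 × 0.06 = 4.53
Sum = 69.5725
69.5725 is ≥ 52 and < 70.5 → Developing

Developing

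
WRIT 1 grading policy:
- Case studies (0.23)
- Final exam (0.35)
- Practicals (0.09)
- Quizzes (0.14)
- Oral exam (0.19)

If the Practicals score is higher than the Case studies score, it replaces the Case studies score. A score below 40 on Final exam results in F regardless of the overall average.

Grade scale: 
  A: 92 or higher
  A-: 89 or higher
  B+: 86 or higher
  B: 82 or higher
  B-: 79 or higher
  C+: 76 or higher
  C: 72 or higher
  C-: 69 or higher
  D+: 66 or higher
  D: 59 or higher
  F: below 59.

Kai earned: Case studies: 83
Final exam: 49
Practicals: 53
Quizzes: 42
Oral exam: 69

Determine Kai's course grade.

Practicals (53) ≤ Case studies (83), so Case studies stays at 83.
Final exam score 49 ≥ 40: minimum met.
Weighted total:
  Case studies 83 × 0.23 = 19.09
  Final exam 49 × 0.35 = 17.15
  Practicals 53 × 0.09 = 4.77
  Quizzes 42 × 0.14 = 5.88
  Oral exam 69 × 0.19 = 13.11
Sum = 60
60 is ≥ 59 and < 66 → D

D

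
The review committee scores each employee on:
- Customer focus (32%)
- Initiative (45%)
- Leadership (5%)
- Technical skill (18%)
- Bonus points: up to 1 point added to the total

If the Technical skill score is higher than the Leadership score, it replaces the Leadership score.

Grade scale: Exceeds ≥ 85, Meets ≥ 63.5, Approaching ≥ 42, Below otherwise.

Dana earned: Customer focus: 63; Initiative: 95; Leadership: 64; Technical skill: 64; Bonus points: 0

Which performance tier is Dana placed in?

Meets

Technical skill (64) ≤ Leadership (64), so Leadership stays at 64.
Weighted total:
  Customer focus 63 × 0.32 = 20.16
  Initiative 95 × 0.45 = 42.75
  Leadership 64 × 0.05 = 3.2
  Technical skill 64 × 0.18 = 11.52
Sum = 77.63
Bonus points: 77.63 + 0 = 77.63
77.63 is ≥ 63.5 and < 85 → Meets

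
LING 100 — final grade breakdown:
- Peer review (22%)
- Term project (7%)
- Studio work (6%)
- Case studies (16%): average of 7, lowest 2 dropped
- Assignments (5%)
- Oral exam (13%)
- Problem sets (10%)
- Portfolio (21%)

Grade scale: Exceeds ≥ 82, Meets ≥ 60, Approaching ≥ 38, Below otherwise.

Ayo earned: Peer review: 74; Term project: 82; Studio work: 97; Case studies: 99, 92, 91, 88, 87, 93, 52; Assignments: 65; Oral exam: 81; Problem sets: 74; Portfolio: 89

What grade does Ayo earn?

Exceeds

Case studies: drop 52, 87 → average of remaining 5 = 463/5 = 92.6
Weighted total:
  Peer review 74 × 0.22 = 16.28
  Term project 82 × 0.07 = 5.74
  Studio work 97 × 0.06 = 5.82
  Case studies 92.6 × 0.16 = 14.816
  Assignments 65 × 0.05 = 3.25
  Oral exam 81 × 0.13 = 10.53
  Problem sets 74 × 0.1 = 7.4
  Portfolio 89 × 0.21 = 18.69
Sum = 82.526
82.526 ≥ 82 → Exceeds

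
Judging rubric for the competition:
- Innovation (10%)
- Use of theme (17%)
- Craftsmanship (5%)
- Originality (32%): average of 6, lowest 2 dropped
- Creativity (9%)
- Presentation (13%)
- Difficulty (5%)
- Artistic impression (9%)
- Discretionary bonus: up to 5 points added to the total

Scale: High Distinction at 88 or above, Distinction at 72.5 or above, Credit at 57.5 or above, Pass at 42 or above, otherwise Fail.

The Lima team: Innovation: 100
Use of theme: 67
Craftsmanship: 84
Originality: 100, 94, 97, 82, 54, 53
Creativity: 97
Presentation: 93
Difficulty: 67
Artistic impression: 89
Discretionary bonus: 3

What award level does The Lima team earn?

High Distinction

Originality: drop 53, 54 → average of remaining 4 = 373/4 = 93.25
Weighted total:
  Innovation 100 × 0.1 = 10
  Use of theme 67 × 0.17 = 11.39
  Craftsmanship 84 × 0.05 = 4.2
  Originality 93.25 × 0.32 = 29.84
  Creativity 97 × 0.09 = 8.73
  Presentation 93 × 0.13 = 12.09
  Difficulty 67 × 0.05 = 3.35
  Artistic impression 89 × 0.09 = 8.01
Sum = 87.61
Discretionary bonus: 87.61 + 3 = 90.61
90.61 ≥ 88 → High Distinction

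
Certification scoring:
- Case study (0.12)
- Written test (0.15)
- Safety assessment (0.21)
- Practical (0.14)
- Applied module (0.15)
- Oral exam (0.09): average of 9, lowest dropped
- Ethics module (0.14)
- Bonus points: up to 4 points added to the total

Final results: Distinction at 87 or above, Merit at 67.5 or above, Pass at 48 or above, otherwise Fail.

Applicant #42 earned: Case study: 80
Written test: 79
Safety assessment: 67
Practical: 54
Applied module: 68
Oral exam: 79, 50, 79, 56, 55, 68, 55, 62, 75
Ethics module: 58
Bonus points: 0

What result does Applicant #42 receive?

Pass

Oral exam: drop 50 → average of remaining 8 = 529/8 = 66.125
Weighted total:
  Case study 80 × 0.12 = 9.6
  Written test 79 × 0.15 = 11.85
  Safety assessment 67 × 0.21 = 14.07
  Practical 54 × 0.14 = 7.56
  Applied module 68 × 0.15 = 10.2
  Oral exam 66.125 × 0.09 = 5.95125
  Ethics module 58 × 0.14 = 8.12
Sum = 67.35125
Bonus points: 67.35125 + 0 = 67.35125
67.35125 is ≥ 48 and < 67.5 → Pass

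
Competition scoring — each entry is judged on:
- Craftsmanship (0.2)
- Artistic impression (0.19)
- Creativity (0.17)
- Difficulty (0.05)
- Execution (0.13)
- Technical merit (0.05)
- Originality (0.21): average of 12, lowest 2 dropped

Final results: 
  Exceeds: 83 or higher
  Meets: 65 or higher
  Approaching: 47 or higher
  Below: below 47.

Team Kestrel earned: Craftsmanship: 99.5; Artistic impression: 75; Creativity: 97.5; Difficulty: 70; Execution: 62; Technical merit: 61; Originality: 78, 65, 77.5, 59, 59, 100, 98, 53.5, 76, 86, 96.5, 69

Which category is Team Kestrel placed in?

Originality: drop 53.5, 59 → average of remaining 10 = 805/10 = 80.5
Weighted total:
  Craftsmanship 99.5 × 0.2 = 19.9
  Artistic impression 75 × 0.19 = 14.25
  Creativity 97.5 × 0.17 = 16.575
  Difficulty 70 × 0.05 = 3.5
  Execution 62 × 0.13 = 8.06
  Technical merit 61 × 0.05 = 3.05
  Originality 80.5 × 0.21 = 16.905
Sum = 82.24
82.24 is ≥ 65 and < 83 → Meets

Meets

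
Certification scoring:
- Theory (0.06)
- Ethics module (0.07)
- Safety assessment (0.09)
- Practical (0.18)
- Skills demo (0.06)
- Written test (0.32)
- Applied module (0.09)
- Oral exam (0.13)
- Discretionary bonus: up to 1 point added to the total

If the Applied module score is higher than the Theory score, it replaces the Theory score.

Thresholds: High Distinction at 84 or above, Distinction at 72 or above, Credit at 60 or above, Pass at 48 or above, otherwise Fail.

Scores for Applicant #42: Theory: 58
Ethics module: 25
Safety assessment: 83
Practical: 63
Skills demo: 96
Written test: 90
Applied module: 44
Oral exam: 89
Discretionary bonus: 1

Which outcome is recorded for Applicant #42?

Distinction

Applied module (44) ≤ Theory (58), so Theory stays at 58.
Weighted total:
  Theory 58 × 0.06 = 3.48
  Ethics module 25 × 0.07 = 1.75
  Safety assessment 83 × 0.09 = 7.47
  Practical 63 × 0.18 = 11.34
  Skills demo 96 × 0.06 = 5.76
  Written test 90 × 0.32 = 28.8
  Applied module 44 × 0.09 = 3.96
  Oral exam 89 × 0.13 = 11.57
Sum = 74.13
Discretionary bonus: 74.13 + 1 = 75.13
75.13 is ≥ 72 and < 84 → Distinction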